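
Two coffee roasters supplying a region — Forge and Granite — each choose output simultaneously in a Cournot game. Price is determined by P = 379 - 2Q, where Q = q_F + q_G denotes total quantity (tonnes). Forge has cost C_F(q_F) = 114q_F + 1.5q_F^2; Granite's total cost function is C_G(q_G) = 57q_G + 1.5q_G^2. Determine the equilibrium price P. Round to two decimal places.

Forge's profit: π_F = (379 - 2Q)q_F - (114q_F + (3/2)q_F²). Setting ∂π_F/∂q_F = 0: 265 - 7q_F - 2(q_G) = 0.
Granite's profit: π_G = (379 - 2Q)q_G - (57q_G + (3/2)q_G²). Setting ∂π_G/∂q_G = 0: 322 - 7q_G - 2(q_F) = 0.
So q_F = (265 - 2q_G)/7 and q_G = (322 - 2q_F)/7.
Solving the pair: q_F = 1211/45, q_G = 1724/45.
Total output Q = 587/9, so price P = 379 - 2·(587/9) = 248.5556.

248.56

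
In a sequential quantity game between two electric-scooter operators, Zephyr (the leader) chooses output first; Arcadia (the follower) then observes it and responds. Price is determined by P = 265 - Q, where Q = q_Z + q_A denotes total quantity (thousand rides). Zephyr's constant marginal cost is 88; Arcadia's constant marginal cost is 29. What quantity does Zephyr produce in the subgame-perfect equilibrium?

59

Solve by backward induction. Given q_Z, the follower Arcadia maximises π_A = (265 - q_Z - q_A)q_A - 29q_A.
Follower FOC: 236 - q_Z - 2q_A = 0, so q_A(q_Z) = (236 - q_Z)/2.
Zephyr substitutes q_A(q_Z) into its own profit: π_Z = q_Z(265 - q_Z - (236 - q_Z)/2) - 88q_Z = (147 - (1/2)q_Z)q_Z - 88q_Z.
The leader's first-order condition 59 - q_Z = 0 yields q_Z = 59.
Then q_A = (236 - 59)/2 = 177/2.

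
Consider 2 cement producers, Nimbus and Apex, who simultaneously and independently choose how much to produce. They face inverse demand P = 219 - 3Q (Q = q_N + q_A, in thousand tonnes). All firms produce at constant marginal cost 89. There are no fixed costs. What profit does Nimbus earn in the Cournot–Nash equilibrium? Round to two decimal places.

A representative firm's profit is π_i = q_i(219 - 3Q) - 89q_i.
Setting ∂π_i/∂q_i = 0 with rivals' quantities fixed: 130 - 6q_i - 3q_j = 0.
With identical firms every q_j equals q_i, so q_j = q_i and 130 = 9q_i, giving q_i = 130/9.
Price P = 219 - 3·(260/9) = 397/3.
Nimbus's profit: (397/3 - 89)·(130/9) = 625.9259.

625.93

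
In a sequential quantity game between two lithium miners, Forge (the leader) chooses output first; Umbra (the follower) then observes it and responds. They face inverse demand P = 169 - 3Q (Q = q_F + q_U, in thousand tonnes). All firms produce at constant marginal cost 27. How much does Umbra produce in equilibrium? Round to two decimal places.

11.83

The follower Umbra best-responds to any q_F: π_U = (169 - 3Q)q_U - 27q_U.
Setting the follower's marginal profit to zero, 142 - 3q_F - 6q_U = 0, i.e. q_U = (142 - 3q_F)/6.
The leader anticipates this reaction. Substituting into P = 169 - 3Q gives P = 98 - (3/2)q_F, so π_F = (98 - (3/2)q_F)q_F - 27q_F.
The leader's first-order condition 71 - 3q_F = 0 yields q_F = 71/3.
Then q_U = (142 - 3·(71/3))/6 = 71/6.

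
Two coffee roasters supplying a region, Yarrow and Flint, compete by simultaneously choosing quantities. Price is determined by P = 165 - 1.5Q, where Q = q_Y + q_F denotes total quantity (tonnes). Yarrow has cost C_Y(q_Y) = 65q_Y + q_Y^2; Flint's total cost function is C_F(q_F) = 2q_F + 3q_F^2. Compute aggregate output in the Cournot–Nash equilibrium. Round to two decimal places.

30.89

Yarrow's profit: π_Y = (165 - 1.5Q)q_Y - (65q_Y + q_Y²). Setting ∂π_Y/∂q_Y = 0: 100 - 5q_Y - (3/2)(q_F) = 0.
Flint's first-order condition: 163 - 9q_F - (3/2)(q_Y) = 0.
Best responses: q_Y = (100 - (3/2)q_F)/5, q_F = (163 - (3/2)q_Y)/9.
Substituting one into the other gives q_Y = 46/3 and q_F = 140/9.
Total output Q = 46/3 + 140/9 = 278/9.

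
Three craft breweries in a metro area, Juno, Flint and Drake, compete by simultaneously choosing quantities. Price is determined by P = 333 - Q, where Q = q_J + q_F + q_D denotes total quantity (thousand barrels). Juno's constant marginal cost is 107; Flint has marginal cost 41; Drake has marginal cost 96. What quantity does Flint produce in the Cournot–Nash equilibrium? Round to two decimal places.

Juno's profit: π_J = (333 - Q)q_J - (107q_J). Setting ∂π_J/∂q_J = 0: 226 - 2q_J - (q_F + q_D) = 0.
Flint's profit: π_F = (333 - Q)q_F - (41q_F). Setting ∂π_F/∂q_F = 0: 292 - 2q_F - (q_J + q_D) = 0.
Drake's profit: π_D = (333 - Q)q_D - (96q_D). Setting ∂π_D/∂q_D = 0: 237 - 2q_D - (q_J + q_F) = 0.
Adding the 3 conditions: 755 − 2Q − 2Q = 0, i.e. Q = 755/4.
Back-substituting: q_J = (226 − 755/4) = 149/4, q_F = (292 − 755/4) = 413/4, q_D = (237 − 755/4) = 193/4.

103.25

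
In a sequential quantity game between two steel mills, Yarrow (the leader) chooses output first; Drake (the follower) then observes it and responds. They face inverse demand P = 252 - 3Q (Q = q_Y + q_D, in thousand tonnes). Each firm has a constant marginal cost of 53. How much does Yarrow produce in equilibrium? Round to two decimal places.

33.17

The follower Drake best-responds to any q_Y: π_D = (252 - 3Q)q_D - 53q_D.
Follower FOC: 199 - 3q_Y - 6q_D = 0, so q_D(q_Y) = (199 - 3q_Y)/6.
The leader anticipates this reaction. Substituting into P = 252 - 3Q gives P = 305/2 - (3/2)q_Y, so π_Y = (305/2 - (3/2)q_Y)q_Y - 53q_Y.
Maximising: ∂π_Y/∂q_Y = 199/2 - 3q_Y = 0, giving q_Y = 199/6.
Then q_D = (199 - 3·(199/6))/6 = 199/12.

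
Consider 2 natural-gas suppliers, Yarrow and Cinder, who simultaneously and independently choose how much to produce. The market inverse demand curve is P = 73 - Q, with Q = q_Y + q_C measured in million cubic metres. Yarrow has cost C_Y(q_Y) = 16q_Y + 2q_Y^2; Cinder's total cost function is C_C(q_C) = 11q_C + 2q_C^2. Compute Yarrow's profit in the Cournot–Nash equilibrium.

Yarrow's profit: π_Y = (73 - Q)q_Y - (16q_Y + 2q_Y²). Setting ∂π_Y/∂q_Y = 0: 57 - 6q_Y - (q_C) = 0.
Cinder's first-order condition: 62 - 6q_C - (q_Y) = 0.
Best responses: q_Y = (57 - q_C)/6, q_C = (62 - q_Y)/6.
Solving the pair: q_Y = 8, q_C = 9.
Price P = 73 - 17 = 56.
Yarrow's profit: 56·8 - 16·8 - 2·8² = 192.

192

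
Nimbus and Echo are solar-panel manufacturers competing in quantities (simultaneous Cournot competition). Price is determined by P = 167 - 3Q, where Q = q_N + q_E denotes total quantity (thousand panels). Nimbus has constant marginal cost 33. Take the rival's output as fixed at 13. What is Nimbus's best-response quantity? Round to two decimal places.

15.83

With the rival's output fixed at 13, Nimbus's profit is π_N = (167 - 3·13 - 3q_N)q_N - (33q_N) = (128 - 3q_N)q_N - (33q_N).
∂π_N/∂q_N = 95 - 6q_N = 0, so q_N = 95/6.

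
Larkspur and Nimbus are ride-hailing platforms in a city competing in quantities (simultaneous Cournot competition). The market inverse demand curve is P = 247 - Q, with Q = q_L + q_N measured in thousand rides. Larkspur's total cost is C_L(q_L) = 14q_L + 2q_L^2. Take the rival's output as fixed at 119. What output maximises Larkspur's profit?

With the rival's output fixed at 119, Larkspur's profit is π_L = (247 - 119 - q_L)q_L - (14q_L + 2q_L²) = (128 - q_L)q_L - (14q_L + 2q_L²).
∂π_L/∂q_L = 114 - 6q_L = 0, so q_L = 19.

19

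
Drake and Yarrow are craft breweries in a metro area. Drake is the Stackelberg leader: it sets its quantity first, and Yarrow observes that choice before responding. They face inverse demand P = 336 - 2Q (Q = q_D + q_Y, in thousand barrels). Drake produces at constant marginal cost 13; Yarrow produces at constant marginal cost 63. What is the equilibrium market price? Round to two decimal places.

106.25

Solve by backward induction. Given q_D, the follower Yarrow maximises π_Y = (336 - 2q_D - 2q_Y)q_Y - 63q_Y.
∂π_Y/∂q_Y = 273 - 2q_D - 4q_Y = 0 gives the reaction function q_Y = (273 - 2q_D)/4.
Drake substitutes q_Y(q_D) into its own profit: π_D = q_D(336 - 2q_D - (273 - 2q_D)/2) - 13q_D = (399/2 - q_D)q_D - 13q_D.
The leader's first-order condition 373/2 - 2q_D = 0 yields q_D = 373/4.
Then q_Y = (273 - 2·(373/4))/4 = 173/8.
Total output Q = 919/8, so price P = 336 - 2·(919/8) = 425/4.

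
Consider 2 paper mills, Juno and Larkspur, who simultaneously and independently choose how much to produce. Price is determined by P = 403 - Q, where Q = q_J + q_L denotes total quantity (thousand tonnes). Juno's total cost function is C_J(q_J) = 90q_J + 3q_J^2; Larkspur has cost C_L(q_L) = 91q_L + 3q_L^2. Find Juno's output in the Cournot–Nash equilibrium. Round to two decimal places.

34.79

Juno's profit: π_J = (403 - Q)q_J - (90q_J + 3q_J²). Setting ∂π_J/∂q_J = 0: 313 - 8q_J - (q_L) = 0.
Larkspur's profit: π_L = (403 - Q)q_L - (91q_L + 3q_L²). Setting ∂π_L/∂q_L = 0: 312 - 8q_L - (q_J) = 0.
Rearranging gives the reaction functions q_J = (313 - q_L)/8 and q_L = (312 - q_J)/8.
Solving the pair: q_J = 34.7937, q_L = 34.6508.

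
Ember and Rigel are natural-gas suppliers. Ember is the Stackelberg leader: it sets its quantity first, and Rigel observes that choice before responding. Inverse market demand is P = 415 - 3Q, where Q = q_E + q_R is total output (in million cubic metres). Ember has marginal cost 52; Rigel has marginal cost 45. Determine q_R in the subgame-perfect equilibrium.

Solve by backward induction. Given q_E, the follower Rigel maximises π_R = (415 - 3q_E - 3q_R)q_R - 45q_R.
Follower FOC: 370 - 3q_E - 6q_R = 0, so q_R(q_E) = (370 - 3q_E)/6.
Ember substitutes q_R(q_E) into its own profit: π_E = q_E(415 - 3q_E - (370 - 3q_E)/2) - 52q_E = (230 - (3/2)q_E)q_E - 52q_E.
The leader's first-order condition 178 - 3q_E = 0 yields q_E = 178/3.
Then q_R = (370 - 3·(178/3))/6 = 32.

32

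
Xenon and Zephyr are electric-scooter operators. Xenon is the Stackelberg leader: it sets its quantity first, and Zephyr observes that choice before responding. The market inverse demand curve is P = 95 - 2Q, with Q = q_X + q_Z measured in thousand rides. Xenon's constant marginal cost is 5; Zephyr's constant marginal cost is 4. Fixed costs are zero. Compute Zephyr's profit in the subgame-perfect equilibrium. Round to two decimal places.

Solve by backward induction. Given q_X, the follower Zephyr maximises π_Z = (95 - 2q_X - 2q_Z)q_Z - 4q_Z.
Setting the follower's marginal profit to zero, 91 - 2q_X - 4q_Z = 0, i.e. q_Z = (91 - 2q_X)/4.
The leader anticipates this reaction. Substituting into P = 95 - 2Q gives P = 99/2 - q_X, so π_X = (99/2 - q_X)q_X - 5q_X.
The leader's first-order condition 89/2 - 2q_X = 0 yields q_X = 89/4.
Then q_Z = (91 - 2·(89/4))/4 = 93/8.
Price P = 95 - 2·(271/8) = 109/4.
Zephyr's profit: (109/4 - 4)·(93/8) = 270.2813.

270.28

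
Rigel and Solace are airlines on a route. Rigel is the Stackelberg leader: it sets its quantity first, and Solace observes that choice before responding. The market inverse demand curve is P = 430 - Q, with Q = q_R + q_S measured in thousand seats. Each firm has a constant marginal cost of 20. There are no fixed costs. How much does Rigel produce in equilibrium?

Solve by backward induction. Given q_R, the follower Solace maximises π_S = (430 - q_R - q_S)q_S - 20q_S.
Setting the follower's marginal profit to zero, 410 - q_R - 2q_S = 0, i.e. q_S = (410 - q_R)/2.
Rigel substitutes q_S(q_R) into its own profit: π_R = q_R(430 - q_R - (410 - q_R)/2) - 20q_R = (225 - (1/2)q_R)q_R - 20q_R.
The leader's first-order condition 205 - q_R = 0 yields q_R = 205.
Then q_S = (410 - 205)/2 = 205/2.

205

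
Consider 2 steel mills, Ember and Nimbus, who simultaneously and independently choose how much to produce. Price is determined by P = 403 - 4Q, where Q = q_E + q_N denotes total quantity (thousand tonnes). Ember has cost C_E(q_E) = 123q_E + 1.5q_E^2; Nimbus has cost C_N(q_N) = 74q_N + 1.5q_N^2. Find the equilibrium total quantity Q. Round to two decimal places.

40.60

Ember's profit: π_E = (403 - 4Q)q_E - (123q_E + (3/2)q_E²). Setting ∂π_E/∂q_E = 0: 280 - 11q_E - 4(q_N) = 0.
Nimbus's profit: π_N = (403 - 4Q)q_N - (74q_N + (3/2)q_N²). Setting ∂π_N/∂q_N = 0: 329 - 11q_N - 4(q_E) = 0.
Rearranging gives the reaction functions q_E = (280 - 4q_N)/11 and q_N = (329 - 4q_E)/11.
Solving the pair: q_E = 84/5, q_N = 119/5.
Total output Q = 84/5 + 119/5 = 203/5.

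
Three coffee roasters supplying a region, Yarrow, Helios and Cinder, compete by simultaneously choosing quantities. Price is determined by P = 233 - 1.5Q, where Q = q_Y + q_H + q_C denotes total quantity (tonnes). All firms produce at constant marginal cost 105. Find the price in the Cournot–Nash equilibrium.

137

Each firm earns π_i = (233 - 1.5Q)q_i - 105q_i.
Setting ∂π_i/∂q_i = 0 with rivals' quantities fixed: 128 - 3q_i - (3/2)·Σ_{j≠i} q_j = 0.
By symmetry each firm produces the same amount; substituting Σ_{j≠i} q_j = 2q_i yields q_i = 128/6 = 64/3.
Total output Q = 64, so price P = 233 - (3/2)·64 = 137.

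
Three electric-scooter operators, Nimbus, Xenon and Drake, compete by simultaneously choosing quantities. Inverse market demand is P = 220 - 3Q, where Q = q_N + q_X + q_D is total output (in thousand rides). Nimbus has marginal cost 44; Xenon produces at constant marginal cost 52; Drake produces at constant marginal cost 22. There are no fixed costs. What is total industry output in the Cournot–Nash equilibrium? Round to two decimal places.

45.17

Nimbus's profit: π_N = (220 - 3Q)q_N - (44q_N). Setting ∂π_N/∂q_N = 0: 176 - 6q_N - 3(q_X + q_D) = 0.
Xenon's first-order condition: 168 - 6q_X - 3(q_N + q_D) = 0.
Drake's profit: π_D = (220 - 3Q)q_D - (22q_D). Setting ∂π_D/∂q_D = 0: 198 - 6q_D - 3(q_N + q_X) = 0.
Adding the 3 first-order conditions: 542 − 12Q = 0, so Q = 271/6.
Back-substituting: q_N = (176 − 271/2)/3 = 27/2, q_X = (168 − 271/2)/3 = 65/6, q_D = (198 − 271/2)/3 = 125/6.
Total output Q = 27/2 + 65/6 + 125/6 = 271/6.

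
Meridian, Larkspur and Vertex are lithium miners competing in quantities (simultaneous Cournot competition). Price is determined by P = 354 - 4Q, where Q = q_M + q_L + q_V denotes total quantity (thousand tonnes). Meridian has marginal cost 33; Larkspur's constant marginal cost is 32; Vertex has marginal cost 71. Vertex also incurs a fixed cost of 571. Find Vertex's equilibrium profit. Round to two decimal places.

92.06

Meridian's profit: π_M = (354 - 4Q)q_M - (33q_M). Setting ∂π_M/∂q_M = 0: 321 - 8q_M - 4(q_L + q_V) = 0.
Larkspur's first-order condition: 322 - 8q_L - 4(q_M + q_V) = 0.
Vertex's profit: π_V = (354 - 4Q)q_V - (71q_V). Setting ∂π_V/∂q_V = 0: 283 - 8q_V - 4(q_M + q_L) = 0.
Adding the 3 first-order conditions: 926 − 16Q = 0, so Q = 463/8.
Back-substituting: q_M = (321 − 463/2)/4 = 179/8, q_L = (322 − 463/2)/4 = 181/8, q_V = (283 − 463/2)/4 = 103/8.
Price P = 354 - 4·(463/8) = 245/2.
Vertex's profit: (245/2 - 71)·(103/8) - 571 = 1473/16.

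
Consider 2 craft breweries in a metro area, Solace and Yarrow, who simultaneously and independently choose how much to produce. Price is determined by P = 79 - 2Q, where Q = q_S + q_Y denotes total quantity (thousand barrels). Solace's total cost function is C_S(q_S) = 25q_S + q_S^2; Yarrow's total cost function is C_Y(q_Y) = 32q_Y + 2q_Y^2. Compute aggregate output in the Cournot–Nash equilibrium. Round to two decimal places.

11.64

Solace's profit: π_S = (79 - 2Q)q_S - (25q_S + q_S²). Setting ∂π_S/∂q_S = 0: 54 - 6q_S - 2(q_Y) = 0.
Yarrow's first-order condition: 47 - 8q_Y - 2(q_S) = 0.
Best responses: q_S = (54 - 2q_Y)/6, q_Y = (47 - 2q_S)/8.
Substituting one into the other gives q_S = 169/22 and q_Y = 87/22.
Total output Q = 169/22 + 87/22 = 128/11.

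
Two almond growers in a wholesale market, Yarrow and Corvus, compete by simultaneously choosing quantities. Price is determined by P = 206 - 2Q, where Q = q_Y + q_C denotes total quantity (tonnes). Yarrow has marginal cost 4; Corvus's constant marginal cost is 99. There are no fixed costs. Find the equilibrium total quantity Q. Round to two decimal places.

Yarrow's profit: π_Y = (206 - 2Q)q_Y - (4q_Y). Setting ∂π_Y/∂q_Y = 0: 202 - 4q_Y - 2(q_C) = 0.
Corvus's first-order condition: 107 - 4q_C - 2(q_Y) = 0.
Rearranging gives the reaction functions q_Y = (202 - 2q_C)/4 and q_C = (107 - 2q_Y)/4.
Substituting one into the other gives q_Y = 99/2 and q_C = 2.
Total output Q = 99/2 + 2 = 103/2.

51.50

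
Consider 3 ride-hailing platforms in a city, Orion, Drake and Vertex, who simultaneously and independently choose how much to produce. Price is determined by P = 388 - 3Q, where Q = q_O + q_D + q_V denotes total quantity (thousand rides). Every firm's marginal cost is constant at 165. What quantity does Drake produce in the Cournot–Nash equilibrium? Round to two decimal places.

18.58

A representative firm's profit is π_i = q_i(388 - 3Q) - 165q_i.
First-order condition (treating rivals' output as given): 223 - 6q_i - 3·Σ_{j≠i} q_j = 0.
By symmetry each firm produces the same amount; substituting Σ_{j≠i} q_j = 2q_i yields q_i = 223/12.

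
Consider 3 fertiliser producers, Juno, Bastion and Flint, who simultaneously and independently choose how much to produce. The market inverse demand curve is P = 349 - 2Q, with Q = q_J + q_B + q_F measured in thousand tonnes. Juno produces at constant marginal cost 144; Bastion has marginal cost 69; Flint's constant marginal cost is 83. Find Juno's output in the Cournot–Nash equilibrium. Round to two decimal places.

Juno's profit: π_J = (349 - 2Q)q_J - (144q_J). Setting ∂π_J/∂q_J = 0: 205 - 4q_J - 2(q_B + q_F) = 0.
Bastion's first-order condition: 280 - 4q_B - 2(q_J + q_F) = 0.
Flint's profit: π_F = (349 - 2Q)q_F - (83q_F). Setting ∂π_F/∂q_F = 0: 266 - 4q_F - 2(q_J + q_B) = 0.
Adding the 3 first-order conditions: 751 − 8Q = 0, so Q = 751/8.
Back-substituting: q_J = (205 − 751/4)/2 = 69/8, q_B = (280 − 751/4)/2 = 369/8, q_F = (266 − 751/4)/2 = 313/8.

8.63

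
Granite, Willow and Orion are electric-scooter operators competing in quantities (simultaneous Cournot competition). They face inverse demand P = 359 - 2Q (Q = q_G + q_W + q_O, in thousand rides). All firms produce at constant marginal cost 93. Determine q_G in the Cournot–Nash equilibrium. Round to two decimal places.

Each firm earns π_i = (359 - 2Q)q_i - 93q_i.
Setting ∂π_i/∂q_i = 0 with rivals' quantities fixed: 266 - 4q_i - 2·Σ_{j≠i} q_j = 0.
By symmetry each firm produces the same amount; substituting Σ_{j≠i} q_j = 2q_i yields q_i = 266/8 = 133/4.

33.25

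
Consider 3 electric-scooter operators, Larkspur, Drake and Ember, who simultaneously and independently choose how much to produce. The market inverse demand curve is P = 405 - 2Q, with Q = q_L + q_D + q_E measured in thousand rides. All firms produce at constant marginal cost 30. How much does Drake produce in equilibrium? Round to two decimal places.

A representative firm's profit is π_i = q_i(405 - 2Q) - 30q_i.
First-order condition (treating rivals' output as given): 375 - 4q_i - 2·Σ_{j≠i} q_j = 0.
With identical firms every q_j equals q_i, so Σ_{j≠i} q_j = 2q_i and 375 = 8q_i, giving q_i = 375/8.

46.88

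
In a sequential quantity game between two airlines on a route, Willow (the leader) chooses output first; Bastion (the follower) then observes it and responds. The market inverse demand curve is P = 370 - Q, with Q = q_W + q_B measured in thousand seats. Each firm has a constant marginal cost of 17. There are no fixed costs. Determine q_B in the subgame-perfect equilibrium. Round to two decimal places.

88.25

Solve by backward induction. Given q_W, the follower Bastion maximises π_B = (370 - q_W - q_B)q_B - 17q_B.
Setting the follower's marginal profit to zero, 353 - q_W - 2q_B = 0, i.e. q_B = (353 - q_W)/2.
The leader anticipates this reaction. Substituting into P = 370 - Q gives P = 387/2 - (1/2)q_W, so π_W = (387/2 - (1/2)q_W)q_W - 17q_W.
Leader FOC: 353/2 - q_W = 0, so q_W = 353/2.
Then q_B = (353 - 353/2)/2 = 353/4.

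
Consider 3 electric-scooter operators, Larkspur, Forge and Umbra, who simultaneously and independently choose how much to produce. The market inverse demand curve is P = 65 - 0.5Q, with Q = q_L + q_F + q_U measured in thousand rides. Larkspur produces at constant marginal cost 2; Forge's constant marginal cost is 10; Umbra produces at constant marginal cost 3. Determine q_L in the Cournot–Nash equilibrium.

36

Larkspur's profit: π_L = (65 - 0.5Q)q_L - (2q_L). Setting ∂π_L/∂q_L = 0: 63 - q_L - (1/2)(q_F + q_U) = 0.
Forge's profit: π_F = (65 - 0.5Q)q_F - (10q_F). Setting ∂π_F/∂q_F = 0: 55 - q_F - (1/2)(q_L + q_U) = 0.
Umbra's profit: π_U = (65 - 0.5Q)q_U - (3q_U). Setting ∂π_U/∂q_U = 0: 62 - q_U - (1/2)(q_L + q_F) = 0.
Adding the 3 first-order conditions: 180 − 2Q = 0, so Q = 90.
Back-substituting: q_L = (63 − 45)/(1/2) = 36, q_F = (55 − 45)/(1/2) = 20, q_U = (62 − 45)/(1/2) = 34.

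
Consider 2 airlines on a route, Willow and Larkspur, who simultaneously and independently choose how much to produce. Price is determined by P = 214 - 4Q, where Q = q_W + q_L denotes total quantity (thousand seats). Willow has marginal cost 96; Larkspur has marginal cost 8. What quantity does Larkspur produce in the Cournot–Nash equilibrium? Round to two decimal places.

24.50

Willow's profit: π_W = (214 - 4Q)q_W - (96q_W). Setting ∂π_W/∂q_W = 0: 118 - 8q_W - 4(q_L) = 0.
Larkspur's profit: π_L = (214 - 4Q)q_L - (8q_L). Setting ∂π_L/∂q_L = 0: 206 - 8q_L - 4(q_W) = 0.
Best responses: q_W = (118 - 4q_L)/8, q_L = (206 - 4q_W)/8.
Substituting one into the other gives q_W = 5/2 and q_L = 49/2.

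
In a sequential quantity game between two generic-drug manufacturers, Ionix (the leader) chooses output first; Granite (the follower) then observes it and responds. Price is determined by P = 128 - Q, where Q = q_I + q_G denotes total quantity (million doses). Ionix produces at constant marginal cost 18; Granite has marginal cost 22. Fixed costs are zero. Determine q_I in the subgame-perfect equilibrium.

The follower Granite best-responds to any q_I: π_G = (128 - Q)q_G - 22q_G.
Follower FOC: 106 - q_I - 2q_G = 0, so q_G(q_I) = (106 - q_I)/2.
Ionix substitutes q_G(q_I) into its own profit: π_I = q_I(128 - q_I - (106 - q_I)/2) - 18q_I = (75 - (1/2)q_I)q_I - 18q_I.
The leader's first-order condition 57 - q_I = 0 yields q_I = 57.
Then q_G = (106 - 57)/2 = 49/2.

57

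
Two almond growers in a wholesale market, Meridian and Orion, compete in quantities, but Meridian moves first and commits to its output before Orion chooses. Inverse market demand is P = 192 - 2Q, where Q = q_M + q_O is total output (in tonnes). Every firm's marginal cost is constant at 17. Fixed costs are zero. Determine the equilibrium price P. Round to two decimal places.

The follower Orion best-responds to any q_M: π_O = (192 - 2Q)q_O - 17q_O.
Setting the follower's marginal profit to zero, 175 - 2q_M - 4q_O = 0, i.e. q_O = (175 - 2q_M)/4.
Meridian substitutes q_O(q_M) into its own profit: π_M = q_M(192 - 2q_M - (175 - 2q_M)/2) - 17q_M = (209/2 - q_M)q_M - 17q_M.
Maximising: ∂π_M/∂q_M = 175/2 - 2q_M = 0, giving q_M = 175/4.
Then q_O = (175 - 2·(175/4))/4 = 175/8.
Total output Q = 525/8, so price P = 192 - 2·(525/8) = 243/4.

60.75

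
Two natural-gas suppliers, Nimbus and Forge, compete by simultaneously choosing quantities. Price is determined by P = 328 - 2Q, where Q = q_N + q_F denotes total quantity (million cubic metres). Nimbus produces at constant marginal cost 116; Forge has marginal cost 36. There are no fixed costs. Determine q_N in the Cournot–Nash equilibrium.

22

Nimbus's profit: π_N = (328 - 2Q)q_N - (116q_N). Setting ∂π_N/∂q_N = 0: 212 - 4q_N - 2(q_F) = 0.
Forge's profit: π_F = (328 - 2Q)q_F - (36q_F). Setting ∂π_F/∂q_F = 0: 292 - 4q_F - 2(q_N) = 0.
Best responses: q_N = (212 - 2q_F)/4, q_F = (292 - 2q_N)/4.
Substituting one into the other gives q_N = 22 and q_F = 62.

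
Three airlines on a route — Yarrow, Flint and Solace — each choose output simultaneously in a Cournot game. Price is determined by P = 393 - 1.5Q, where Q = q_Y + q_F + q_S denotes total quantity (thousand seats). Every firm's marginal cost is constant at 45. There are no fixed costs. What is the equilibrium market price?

132

A representative firm's profit is π_i = q_i(393 - 1.5Q) - 45q_i.
Setting ∂π_i/∂q_i = 0 with rivals' quantities fixed: 348 - 3q_i - (3/2)·Σ_{j≠i} q_j = 0.
By symmetry each firm produces the same amount; substituting Σ_{j≠i} q_j = 2q_i yields q_i = 348/6 = 58.
Total output Q = 174, so price P = 393 - (3/2)·174 = 132.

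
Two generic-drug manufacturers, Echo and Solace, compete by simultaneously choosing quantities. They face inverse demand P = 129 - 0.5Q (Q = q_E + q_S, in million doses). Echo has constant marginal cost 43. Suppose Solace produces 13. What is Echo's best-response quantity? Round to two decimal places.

79.50

With the rival's output fixed at 13, Echo's profit is π_E = (129 - (1/2)·13 - (1/2)q_E)q_E - (43q_E) = (245/2 - (1/2)q_E)q_E - (43q_E).
∂π_E/∂q_E = 159/2 - q_E = 0, so q_E = 159/2.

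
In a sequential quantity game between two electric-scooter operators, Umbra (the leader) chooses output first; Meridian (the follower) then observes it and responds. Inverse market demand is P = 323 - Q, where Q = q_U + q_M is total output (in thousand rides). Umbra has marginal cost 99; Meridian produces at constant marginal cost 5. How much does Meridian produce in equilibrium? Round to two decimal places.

The follower Meridian best-responds to any q_U: π_M = (323 - Q)q_M - 5q_M.
Setting the follower's marginal profit to zero, 318 - q_U - 2q_M = 0, i.e. q_M = (318 - q_U)/2.
Umbra substitutes q_M(q_U) into its own profit: π_U = q_U(323 - q_U - (318 - q_U)/2) - 99q_U = (164 - (1/2)q_U)q_U - 99q_U.
Maximising: ∂π_U/∂q_U = 65 - q_U = 0, giving q_U = 65.
Then q_M = (318 - 65)/2 = 253/2.

126.50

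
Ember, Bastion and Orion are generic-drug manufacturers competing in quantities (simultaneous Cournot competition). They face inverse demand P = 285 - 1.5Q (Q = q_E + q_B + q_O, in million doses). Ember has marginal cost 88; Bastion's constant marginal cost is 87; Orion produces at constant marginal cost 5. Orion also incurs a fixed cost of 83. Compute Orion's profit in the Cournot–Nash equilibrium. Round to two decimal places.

Ember's profit: π_E = (285 - 1.5Q)q_E - (88q_E). Setting ∂π_E/∂q_E = 0: 197 - 3q_E - (3/2)(q_B + q_O) = 0.
Bastion's profit: π_B = (285 - 1.5Q)q_B - (87q_B). Setting ∂π_B/∂q_B = 0: 198 - 3q_B - (3/2)(q_E + q_O) = 0.
Orion's first-order condition: 280 - 3q_O - (3/2)(q_E + q_B) = 0.
Summing all 3 equations gives 675 − 6Q = 0, hence Q = 225/2.
Back-substituting: q_E = (197 − 675/4)/(3/2) = 113/6, q_B = (198 − 675/4)/(3/2) = 39/2, q_O = (280 − 675/4)/(3/2) = 445/6.
Price P = 285 - (3/2)·(225/2) = 465/4.
Orion's profit: (465/4 - 5)·(445/6) - 83 = 8168.0417.

8168.04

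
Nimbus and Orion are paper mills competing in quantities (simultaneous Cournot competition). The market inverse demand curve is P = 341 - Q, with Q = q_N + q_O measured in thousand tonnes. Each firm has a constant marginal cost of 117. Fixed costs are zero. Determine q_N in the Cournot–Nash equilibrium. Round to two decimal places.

Each firm earns π_i = (341 - Q)q_i - 117q_i.
First-order condition (treating rivals' output as given): 224 - 2q_i - q_j = 0.
With identical firms every q_j equals q_i, so q_j = q_i and 224 = 3q_i, giving q_i = 224/3.

74.67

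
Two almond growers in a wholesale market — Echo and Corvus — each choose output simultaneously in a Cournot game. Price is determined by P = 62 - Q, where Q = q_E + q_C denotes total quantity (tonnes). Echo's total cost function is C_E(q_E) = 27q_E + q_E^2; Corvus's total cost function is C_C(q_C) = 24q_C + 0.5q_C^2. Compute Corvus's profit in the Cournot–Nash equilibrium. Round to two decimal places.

169.70

Echo's profit: π_E = (62 - Q)q_E - (27q_E + q_E²). Setting ∂π_E/∂q_E = 0: 35 - 4q_E - (q_C) = 0.
Corvus's profit: π_C = (62 - Q)q_C - (24q_C + (1/2)q_C²). Setting ∂π_C/∂q_C = 0: 38 - 3q_C - (q_E) = 0.
Best responses: q_E = (35 - q_C)/4, q_C = (38 - q_E)/3.
Solving the pair: q_E = 67/11, q_C = 117/11.
Price P = 62 - 184/11 = 498/11.
Corvus's profit: (498/11)·(117/11) - 24·(117/11) - (1/2)(117/11)² = 169.6983.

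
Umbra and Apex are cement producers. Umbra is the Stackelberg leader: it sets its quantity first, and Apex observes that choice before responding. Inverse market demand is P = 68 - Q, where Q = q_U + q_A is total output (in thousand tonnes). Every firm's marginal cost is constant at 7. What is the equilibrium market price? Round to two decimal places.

The follower Apex best-responds to any q_U: π_A = (68 - Q)q_A - 7q_A.
Setting the follower's marginal profit to zero, 61 - q_U - 2q_A = 0, i.e. q_A = (61 - q_U)/2.
The leader anticipates this reaction. Substituting into P = 68 - Q gives P = 75/2 - (1/2)q_U, so π_U = (75/2 - (1/2)q_U)q_U - 7q_U.
Leader FOC: 61/2 - q_U = 0, so q_U = 61/2.
Then q_A = (61 - 61/2)/2 = 61/4.
Total output Q = 183/4, so price P = 68 - 183/4 = 89/4.

22.25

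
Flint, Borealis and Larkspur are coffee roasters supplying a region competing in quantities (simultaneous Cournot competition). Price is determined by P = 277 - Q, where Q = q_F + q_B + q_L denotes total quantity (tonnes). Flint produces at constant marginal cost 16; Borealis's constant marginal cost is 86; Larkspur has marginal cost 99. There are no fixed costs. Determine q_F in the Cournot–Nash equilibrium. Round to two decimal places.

Flint's profit: π_F = (277 - Q)q_F - (16q_F). Setting ∂π_F/∂q_F = 0: 261 - 2q_F - (q_B + q_L) = 0.
Borealis's first-order condition: 191 - 2q_B - (q_F + q_L) = 0.
Larkspur's first-order condition: 178 - 2q_L - (q_F + q_B) = 0.
Adding the 3 conditions: 630 − 2Q − 2Q = 0, i.e. Q = 315/2.
Back-substituting: q_F = (261 − 315/2) = 207/2, q_B = (191 − 315/2) = 67/2, q_L = (178 − 315/2) = 41/2.

103.50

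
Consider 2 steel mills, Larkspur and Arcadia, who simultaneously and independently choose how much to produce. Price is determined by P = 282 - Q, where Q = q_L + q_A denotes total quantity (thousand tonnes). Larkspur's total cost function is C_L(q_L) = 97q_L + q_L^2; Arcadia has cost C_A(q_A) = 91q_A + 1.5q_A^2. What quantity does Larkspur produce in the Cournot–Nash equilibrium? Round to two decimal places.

Larkspur's profit: π_L = (282 - Q)q_L - (97q_L + q_L²). Setting ∂π_L/∂q_L = 0: 185 - 4q_L - (q_A) = 0.
Arcadia's profit: π_A = (282 - Q)q_A - (91q_A + (3/2)q_A²). Setting ∂π_A/∂q_A = 0: 191 - 5q_A - (q_L) = 0.
Best responses: q_L = (185 - q_A)/4, q_A = (191 - q_L)/5.
Solving the pair: q_L = 734/19, q_A = 579/19.

38.63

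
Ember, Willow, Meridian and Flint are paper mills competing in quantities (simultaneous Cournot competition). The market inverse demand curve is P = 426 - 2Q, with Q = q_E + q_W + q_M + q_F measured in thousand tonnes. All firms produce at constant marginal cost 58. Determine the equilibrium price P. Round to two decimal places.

131.60

A representative firm's profit is π_i = q_i(426 - 2Q) - 58q_i.
First-order condition (treating rivals' output as given): 368 - 4q_i - 2·Σ_{j≠i} q_j = 0.
With identical firms every q_j equals q_i, so Σ_{j≠i} q_j = 3q_i and 368 = 10q_i, giving q_i = 184/5.
Total output Q = 736/5, so price P = 426 - 2·(736/5) = 658/5.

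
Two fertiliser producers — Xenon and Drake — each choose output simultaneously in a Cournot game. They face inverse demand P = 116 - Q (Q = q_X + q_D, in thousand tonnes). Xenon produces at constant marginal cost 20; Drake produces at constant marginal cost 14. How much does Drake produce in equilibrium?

36

Xenon's profit: π_X = (116 - Q)q_X - (20q_X). Setting ∂π_X/∂q_X = 0: 96 - 2q_X - (q_D) = 0.
Drake's first-order condition: 102 - 2q_D - (q_X) = 0.
Best responses: q_X = (96 - q_D)/2, q_D = (102 - q_X)/2.
Solving the pair: q_X = 30, q_D = 36.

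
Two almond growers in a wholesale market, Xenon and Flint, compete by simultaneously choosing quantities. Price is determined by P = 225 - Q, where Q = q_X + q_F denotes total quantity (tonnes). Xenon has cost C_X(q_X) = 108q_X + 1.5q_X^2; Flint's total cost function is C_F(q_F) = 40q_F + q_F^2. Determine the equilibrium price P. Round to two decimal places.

167.58

Xenon's profit: π_X = (225 - Q)q_X - (108q_X + (3/2)q_X²). Setting ∂π_X/∂q_X = 0: 117 - 5q_X - (q_F) = 0.
Flint's first-order condition: 185 - 4q_F - (q_X) = 0.
Best responses: q_X = (117 - q_F)/5, q_F = (185 - q_X)/4.
Solving the pair: q_X = 283/19, q_F = 808/19.
Total output Q = 1091/19, so price P = 225 - 1091/19 = 167.5789.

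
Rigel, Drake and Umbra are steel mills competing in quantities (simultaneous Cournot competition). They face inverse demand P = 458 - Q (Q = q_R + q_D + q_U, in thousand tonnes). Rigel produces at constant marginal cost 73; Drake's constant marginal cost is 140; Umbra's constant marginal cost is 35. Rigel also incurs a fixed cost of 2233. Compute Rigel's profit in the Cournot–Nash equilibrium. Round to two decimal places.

8479.25

Rigel's profit: π_R = (458 - Q)q_R - (73q_R). Setting ∂π_R/∂q_R = 0: 385 - 2q_R - (q_D + q_U) = 0.
Drake's first-order condition: 318 - 2q_D - (q_R + q_U) = 0.
Umbra's profit: π_U = (458 - Q)q_U - (35q_U). Setting ∂π_U/∂q_U = 0: 423 - 2q_U - (q_R + q_D) = 0.
Adding the 3 first-order conditions: 1126 − 4Q = 0, so Q = 563/2.
Back-substituting: q_R = (385 − 563/2) = 207/2, q_D = (318 − 563/2) = 73/2, q_U = (423 − 563/2) = 283/2.
Price P = 458 - 563/2 = 353/2.
Rigel's profit: (353/2 - 73)·(207/2) - 2233 = 8479.2500.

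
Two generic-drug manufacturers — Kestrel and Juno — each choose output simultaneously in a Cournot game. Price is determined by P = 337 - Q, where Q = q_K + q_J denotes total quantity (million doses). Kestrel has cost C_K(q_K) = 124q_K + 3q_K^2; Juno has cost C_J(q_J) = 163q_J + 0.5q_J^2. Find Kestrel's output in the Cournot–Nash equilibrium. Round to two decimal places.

20.22

Kestrel's profit: π_K = (337 - Q)q_K - (124q_K + 3q_K²). Setting ∂π_K/∂q_K = 0: 213 - 8q_K - (q_J) = 0.
Juno's profit: π_J = (337 - Q)q_J - (163q_J + (1/2)q_J²). Setting ∂π_J/∂q_J = 0: 174 - 3q_J - (q_K) = 0.
Best responses: q_K = (213 - q_J)/8, q_J = (174 - q_K)/3.
Solving the pair: q_K = 465/23, q_J = 1179/23.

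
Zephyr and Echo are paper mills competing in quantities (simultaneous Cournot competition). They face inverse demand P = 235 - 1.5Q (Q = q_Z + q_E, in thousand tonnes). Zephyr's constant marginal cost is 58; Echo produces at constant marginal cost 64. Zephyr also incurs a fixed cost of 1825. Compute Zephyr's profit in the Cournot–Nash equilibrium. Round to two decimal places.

655.67

Zephyr's profit: π_Z = (235 - 1.5Q)q_Z - (58q_Z). Setting ∂π_Z/∂q_Z = 0: 177 - 3q_Z - (3/2)(q_E) = 0.
Echo's profit: π_E = (235 - 1.5Q)q_E - (64q_E). Setting ∂π_E/∂q_E = 0: 171 - 3q_E - (3/2)(q_Z) = 0.
Best responses: q_Z = (177 - (3/2)q_E)/3, q_E = (171 - (3/2)q_Z)/3.
Solving the pair: q_Z = 122/3, q_E = 110/3.
Price P = 235 - (3/2)·(232/3) = 119.
Zephyr's profit: (119 - 58)·(122/3) - 1825 = 1967/3.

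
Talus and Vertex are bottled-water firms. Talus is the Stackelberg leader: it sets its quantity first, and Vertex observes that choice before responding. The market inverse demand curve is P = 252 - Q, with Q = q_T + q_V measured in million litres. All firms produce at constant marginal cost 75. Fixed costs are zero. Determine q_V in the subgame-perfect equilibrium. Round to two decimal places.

The follower Vertex best-responds to any q_T: π_V = (252 - Q)q_V - 75q_V.
∂π_V/∂q_V = 177 - q_T - 2q_V = 0 gives the reaction function q_V = (177 - q_T)/2.
The leader anticipates this reaction. Substituting into P = 252 - Q gives P = 327/2 - (1/2)q_T, so π_T = (327/2 - (1/2)q_T)q_T - 75q_T.
The leader's first-order condition 177/2 - q_T = 0 yields q_T = 177/2.
Then q_V = (177 - 177/2)/2 = 177/4.

44.25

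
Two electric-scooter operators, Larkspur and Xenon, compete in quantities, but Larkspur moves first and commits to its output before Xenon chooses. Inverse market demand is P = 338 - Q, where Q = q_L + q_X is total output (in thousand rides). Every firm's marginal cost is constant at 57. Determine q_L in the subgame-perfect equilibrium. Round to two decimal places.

The follower Xenon best-responds to any q_L: π_X = (338 - Q)q_X - 57q_X.
∂π_X/∂q_X = 281 - q_L - 2q_X = 0 gives the reaction function q_X = (281 - q_L)/2.
Larkspur substitutes q_X(q_L) into its own profit: π_L = q_L(338 - q_L - (281 - q_L)/2) - 57q_L = (395/2 - (1/2)q_L)q_L - 57q_L.
The leader's first-order condition 281/2 - q_L = 0 yields q_L = 281/2.
Then q_X = (281 - 281/2)/2 = 281/4.

140.50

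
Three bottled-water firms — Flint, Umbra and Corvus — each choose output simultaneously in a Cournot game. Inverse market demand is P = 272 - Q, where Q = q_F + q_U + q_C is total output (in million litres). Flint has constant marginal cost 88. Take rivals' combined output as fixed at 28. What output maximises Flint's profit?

78

With rivals' combined output fixed at 28, Flint's profit is π_F = (272 - 28 - q_F)q_F - (88q_F) = (244 - q_F)q_F - (88q_F).
∂π_F/∂q_F = 156 - 2q_F = 0, so q_F = 78.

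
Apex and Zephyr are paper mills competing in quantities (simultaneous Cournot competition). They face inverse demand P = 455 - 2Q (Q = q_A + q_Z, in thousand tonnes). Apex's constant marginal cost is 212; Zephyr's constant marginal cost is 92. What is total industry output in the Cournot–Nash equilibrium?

Apex's profit: π_A = (455 - 2Q)q_A - (212q_A). Setting ∂π_A/∂q_A = 0: 243 - 4q_A - 2(q_Z) = 0.
Zephyr's profit: π_Z = (455 - 2Q)q_Z - (92q_Z). Setting ∂π_Z/∂q_Z = 0: 363 - 4q_Z - 2(q_A) = 0.
Rearranging gives the reaction functions q_A = (243 - 2q_Z)/4 and q_Z = (363 - 2q_A)/4.
Substituting one into the other gives q_A = 41/2 and q_Z = 161/2.
Total output Q = 41/2 + 161/2 = 101.

101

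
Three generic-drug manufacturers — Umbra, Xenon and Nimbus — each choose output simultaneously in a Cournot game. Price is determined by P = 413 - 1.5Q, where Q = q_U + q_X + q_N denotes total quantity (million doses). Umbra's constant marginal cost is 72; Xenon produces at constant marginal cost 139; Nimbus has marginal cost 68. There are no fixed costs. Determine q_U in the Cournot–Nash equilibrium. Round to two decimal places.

67.33

Umbra's profit: π_U = (413 - 1.5Q)q_U - (72q_U). Setting ∂π_U/∂q_U = 0: 341 - 3q_U - (3/2)(q_X + q_N) = 0.
Xenon's first-order condition: 274 - 3q_X - (3/2)(q_U + q_N) = 0.
Nimbus's first-order condition: 345 - 3q_N - (3/2)(q_U + q_X) = 0.
Adding the 3 conditions: 960 − 3Q − 3Q = 0, i.e. Q = 160.
Back-substituting: q_U = (341 − 240)/(3/2) = 202/3, q_X = (274 − 240)/(3/2) = 68/3, q_N = (345 − 240)/(3/2) = 70.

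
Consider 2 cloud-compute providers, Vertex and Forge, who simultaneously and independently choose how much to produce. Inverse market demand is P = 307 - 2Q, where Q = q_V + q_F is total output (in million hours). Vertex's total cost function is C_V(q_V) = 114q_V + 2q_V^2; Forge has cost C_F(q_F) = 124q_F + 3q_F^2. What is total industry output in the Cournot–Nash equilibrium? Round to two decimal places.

34.76

Vertex's profit: π_V = (307 - 2Q)q_V - (114q_V + 2q_V²). Setting ∂π_V/∂q_V = 0: 193 - 8q_V - 2(q_F) = 0.
Forge's profit: π_F = (307 - 2Q)q_F - (124q_F + 3q_F²). Setting ∂π_F/∂q_F = 0: 183 - 10q_F - 2(q_V) = 0.
Best responses: q_V = (193 - 2q_F)/8, q_F = (183 - 2q_V)/10.
Substituting one into the other gives q_V = 391/19 and q_F = 539/38.
Total output Q = 391/19 + 539/38 = 1321/38.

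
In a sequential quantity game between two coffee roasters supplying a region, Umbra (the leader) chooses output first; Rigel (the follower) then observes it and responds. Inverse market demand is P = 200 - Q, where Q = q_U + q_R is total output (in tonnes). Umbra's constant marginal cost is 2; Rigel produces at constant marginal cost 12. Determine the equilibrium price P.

54

Solve by backward induction. Given q_U, the follower Rigel maximises π_R = (200 - q_U - q_R)q_R - 12q_R.
Follower FOC: 188 - q_U - 2q_R = 0, so q_R(q_U) = (188 - q_U)/2.
Umbra substitutes q_R(q_U) into its own profit: π_U = q_U(200 - q_U - (188 - q_U)/2) - 2q_U = (106 - (1/2)q_U)q_U - 2q_U.
The leader's first-order condition 104 - q_U = 0 yields q_U = 104.
Then q_R = (188 - 104)/2 = 42.
Total output Q = 146, so price P = 200 - 146 = 54.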